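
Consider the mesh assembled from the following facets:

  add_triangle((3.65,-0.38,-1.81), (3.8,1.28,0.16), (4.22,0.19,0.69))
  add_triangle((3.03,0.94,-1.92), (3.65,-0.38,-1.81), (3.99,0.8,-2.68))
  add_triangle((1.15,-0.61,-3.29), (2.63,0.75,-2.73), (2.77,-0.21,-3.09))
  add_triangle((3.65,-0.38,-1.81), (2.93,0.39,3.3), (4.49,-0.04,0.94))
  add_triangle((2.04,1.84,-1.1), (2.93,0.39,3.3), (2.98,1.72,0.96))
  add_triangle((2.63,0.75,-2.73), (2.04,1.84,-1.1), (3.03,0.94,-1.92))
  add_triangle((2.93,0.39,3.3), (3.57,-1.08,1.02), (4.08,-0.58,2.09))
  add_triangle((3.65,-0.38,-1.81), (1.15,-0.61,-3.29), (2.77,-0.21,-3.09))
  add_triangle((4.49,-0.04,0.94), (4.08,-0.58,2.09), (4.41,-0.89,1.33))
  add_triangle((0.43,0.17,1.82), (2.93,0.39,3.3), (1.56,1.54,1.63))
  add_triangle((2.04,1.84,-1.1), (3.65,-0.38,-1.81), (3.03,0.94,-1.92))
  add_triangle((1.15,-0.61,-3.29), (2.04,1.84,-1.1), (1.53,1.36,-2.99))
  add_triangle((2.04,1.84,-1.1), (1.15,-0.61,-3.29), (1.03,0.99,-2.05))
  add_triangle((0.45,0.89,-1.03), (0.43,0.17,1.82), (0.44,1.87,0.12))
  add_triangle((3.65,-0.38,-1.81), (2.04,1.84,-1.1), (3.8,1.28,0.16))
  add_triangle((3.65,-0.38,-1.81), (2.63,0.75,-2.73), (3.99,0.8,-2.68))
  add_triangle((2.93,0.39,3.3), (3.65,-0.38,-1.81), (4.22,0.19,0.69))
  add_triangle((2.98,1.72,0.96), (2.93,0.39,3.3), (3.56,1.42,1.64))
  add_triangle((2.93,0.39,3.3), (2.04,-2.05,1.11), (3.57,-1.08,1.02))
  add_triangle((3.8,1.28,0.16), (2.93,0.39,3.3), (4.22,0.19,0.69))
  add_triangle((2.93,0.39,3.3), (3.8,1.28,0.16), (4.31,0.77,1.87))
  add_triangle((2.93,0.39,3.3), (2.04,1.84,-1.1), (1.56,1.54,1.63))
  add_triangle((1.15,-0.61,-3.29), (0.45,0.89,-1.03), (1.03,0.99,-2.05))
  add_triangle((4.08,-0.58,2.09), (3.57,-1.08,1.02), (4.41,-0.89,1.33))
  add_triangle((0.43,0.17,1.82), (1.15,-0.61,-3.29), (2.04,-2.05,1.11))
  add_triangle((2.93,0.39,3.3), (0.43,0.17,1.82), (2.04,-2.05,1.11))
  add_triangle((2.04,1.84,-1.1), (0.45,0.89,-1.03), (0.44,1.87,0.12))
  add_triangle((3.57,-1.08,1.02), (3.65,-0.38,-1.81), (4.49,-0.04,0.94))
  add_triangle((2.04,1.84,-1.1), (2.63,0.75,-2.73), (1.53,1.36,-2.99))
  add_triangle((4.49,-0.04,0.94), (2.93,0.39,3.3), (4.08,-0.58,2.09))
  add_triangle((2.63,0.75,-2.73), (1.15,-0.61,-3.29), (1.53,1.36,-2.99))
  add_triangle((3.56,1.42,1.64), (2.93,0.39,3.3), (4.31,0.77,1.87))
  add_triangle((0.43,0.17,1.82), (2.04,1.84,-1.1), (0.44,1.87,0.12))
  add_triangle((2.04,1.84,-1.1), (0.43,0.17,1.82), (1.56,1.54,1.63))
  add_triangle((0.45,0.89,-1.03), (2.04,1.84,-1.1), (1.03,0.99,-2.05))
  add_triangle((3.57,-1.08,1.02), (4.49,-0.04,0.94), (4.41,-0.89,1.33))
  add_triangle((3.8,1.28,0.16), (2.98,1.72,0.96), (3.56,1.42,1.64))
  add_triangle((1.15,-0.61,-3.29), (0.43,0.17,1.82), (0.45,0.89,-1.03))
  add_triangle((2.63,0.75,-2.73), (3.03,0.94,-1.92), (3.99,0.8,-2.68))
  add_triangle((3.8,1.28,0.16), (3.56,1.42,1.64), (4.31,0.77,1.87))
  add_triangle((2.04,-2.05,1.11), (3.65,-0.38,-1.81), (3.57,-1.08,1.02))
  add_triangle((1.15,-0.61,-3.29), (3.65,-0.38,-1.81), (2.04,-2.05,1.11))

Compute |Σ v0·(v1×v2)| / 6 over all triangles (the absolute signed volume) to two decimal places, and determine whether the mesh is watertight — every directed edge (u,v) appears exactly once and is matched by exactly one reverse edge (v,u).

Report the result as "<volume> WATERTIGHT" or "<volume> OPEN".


32.80 OPEN

Per-triangle v0·(v1×v2)/6:
  t1: +2.0538
  t2: +0.2270
  t3: +0.8305
  t4: +0.1029
  t5: -0.3602
  t6: +0.6419
  t7: +0.2568
  t8: +0.6416
  t9: +0.6213
  t10: +0.8760
  t11: +0.4537
  t12: -1.1944
  t13: +0.8924
  t14: -0.2678
  t15: +2.6426
  t16: +0.6174
  t17: +0.6431
  t18: +0.4241
  t19: +2.5000
  t20: +2.2839
  t21: -0.7333
  t22: +2.1133
  t23: +0.1182
  t24: +0.2170
  t25: -1.0959
  t26: +1.4489
  t27: +0.4532
  t28: +2.0900
  t29: +1.1851
  t30: +1.4778
  t31: +1.4251
  t32: +1.1517
  t33: +1.0542
  t34: -0.2758
  t35: +0.2297
  t36: +0.1455
  t37: +0.5592
  t38: -0.6402
  t39: +0.2301
  t40: +0.8796
  t41: +2.2051
  t42: +3.6731
Σ = +32.7983 → |volume| = 32.80

Directed edges: 126 total; 6 unmatched, e.g. (2.63,0.75,-2.73)→(2.77,-0.21,-3.09) → open.


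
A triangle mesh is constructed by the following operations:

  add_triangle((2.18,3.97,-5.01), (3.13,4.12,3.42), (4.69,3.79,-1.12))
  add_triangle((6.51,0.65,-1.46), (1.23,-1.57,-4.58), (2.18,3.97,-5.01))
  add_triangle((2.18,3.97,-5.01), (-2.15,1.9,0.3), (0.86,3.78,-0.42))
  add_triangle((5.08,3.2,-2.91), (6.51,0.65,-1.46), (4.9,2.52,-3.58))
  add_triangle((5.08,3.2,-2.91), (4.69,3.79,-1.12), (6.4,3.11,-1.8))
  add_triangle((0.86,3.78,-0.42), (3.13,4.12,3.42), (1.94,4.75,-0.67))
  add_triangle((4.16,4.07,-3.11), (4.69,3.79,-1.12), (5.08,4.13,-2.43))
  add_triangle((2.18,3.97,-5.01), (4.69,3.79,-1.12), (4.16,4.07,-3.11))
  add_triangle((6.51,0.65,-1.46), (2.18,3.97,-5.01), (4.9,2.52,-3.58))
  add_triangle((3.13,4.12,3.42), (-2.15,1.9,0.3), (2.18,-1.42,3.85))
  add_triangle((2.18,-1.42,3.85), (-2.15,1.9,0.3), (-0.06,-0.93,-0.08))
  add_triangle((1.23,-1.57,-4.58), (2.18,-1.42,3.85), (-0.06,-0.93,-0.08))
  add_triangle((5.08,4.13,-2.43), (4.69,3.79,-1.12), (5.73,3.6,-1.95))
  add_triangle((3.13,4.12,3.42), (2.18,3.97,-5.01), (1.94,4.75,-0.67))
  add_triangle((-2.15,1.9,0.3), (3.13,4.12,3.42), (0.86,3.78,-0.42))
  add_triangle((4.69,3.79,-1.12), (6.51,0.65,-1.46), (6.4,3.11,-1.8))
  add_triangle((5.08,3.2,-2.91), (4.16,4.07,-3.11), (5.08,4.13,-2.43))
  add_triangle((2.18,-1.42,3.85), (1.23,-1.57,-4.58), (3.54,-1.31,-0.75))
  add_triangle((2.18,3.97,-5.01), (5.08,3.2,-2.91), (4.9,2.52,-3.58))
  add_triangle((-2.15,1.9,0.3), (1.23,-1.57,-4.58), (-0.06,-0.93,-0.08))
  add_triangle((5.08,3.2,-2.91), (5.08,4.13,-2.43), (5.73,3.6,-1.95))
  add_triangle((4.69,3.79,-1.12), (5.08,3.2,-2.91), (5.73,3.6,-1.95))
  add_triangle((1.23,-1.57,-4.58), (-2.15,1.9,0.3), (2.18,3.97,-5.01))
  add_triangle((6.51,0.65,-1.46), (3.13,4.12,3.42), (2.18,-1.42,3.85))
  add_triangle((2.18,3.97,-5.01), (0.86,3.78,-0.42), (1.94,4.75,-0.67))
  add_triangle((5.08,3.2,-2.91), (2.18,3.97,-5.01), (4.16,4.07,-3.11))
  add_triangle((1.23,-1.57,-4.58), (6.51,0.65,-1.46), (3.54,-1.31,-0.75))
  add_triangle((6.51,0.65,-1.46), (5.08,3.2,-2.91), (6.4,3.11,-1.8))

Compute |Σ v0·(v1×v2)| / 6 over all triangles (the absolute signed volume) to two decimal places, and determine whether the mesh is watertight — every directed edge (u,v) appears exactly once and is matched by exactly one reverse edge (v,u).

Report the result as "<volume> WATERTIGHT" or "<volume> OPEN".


147.84 OPEN

Per-triangle v0·(v1×v2)/6:
  t1: +12.7757
  t2: +25.8273
  t3: +7.0217
  t4: +3.3474
  t5: +2.5426
  t6: +2.2958
  t7: +0.6326
  t8: +1.1680
  t9: -0.1395
  t10: +9.5505
  t11: +1.4473
  t12: +2.3847
  t13: +0.9914
  t14: +6.8681
  t15: +7.0145
  t16: +1.1315
  t17: +1.1615
  t18: +4.3990
  t19: +3.5041
  t20: +1.5376
  t21: +1.0529
  t22: -0.9552
  t23: +10.1290
  t24: +25.2487
  t25: +2.3590
  t26: +3.0176
  t27: +7.8490
  t28: +3.6819
Σ = +147.8448 → |volume| = 147.84

Directed edges: 84 total; 6 unmatched, e.g. (3.13,4.12,3.42)→(4.69,3.79,-1.12) → open.


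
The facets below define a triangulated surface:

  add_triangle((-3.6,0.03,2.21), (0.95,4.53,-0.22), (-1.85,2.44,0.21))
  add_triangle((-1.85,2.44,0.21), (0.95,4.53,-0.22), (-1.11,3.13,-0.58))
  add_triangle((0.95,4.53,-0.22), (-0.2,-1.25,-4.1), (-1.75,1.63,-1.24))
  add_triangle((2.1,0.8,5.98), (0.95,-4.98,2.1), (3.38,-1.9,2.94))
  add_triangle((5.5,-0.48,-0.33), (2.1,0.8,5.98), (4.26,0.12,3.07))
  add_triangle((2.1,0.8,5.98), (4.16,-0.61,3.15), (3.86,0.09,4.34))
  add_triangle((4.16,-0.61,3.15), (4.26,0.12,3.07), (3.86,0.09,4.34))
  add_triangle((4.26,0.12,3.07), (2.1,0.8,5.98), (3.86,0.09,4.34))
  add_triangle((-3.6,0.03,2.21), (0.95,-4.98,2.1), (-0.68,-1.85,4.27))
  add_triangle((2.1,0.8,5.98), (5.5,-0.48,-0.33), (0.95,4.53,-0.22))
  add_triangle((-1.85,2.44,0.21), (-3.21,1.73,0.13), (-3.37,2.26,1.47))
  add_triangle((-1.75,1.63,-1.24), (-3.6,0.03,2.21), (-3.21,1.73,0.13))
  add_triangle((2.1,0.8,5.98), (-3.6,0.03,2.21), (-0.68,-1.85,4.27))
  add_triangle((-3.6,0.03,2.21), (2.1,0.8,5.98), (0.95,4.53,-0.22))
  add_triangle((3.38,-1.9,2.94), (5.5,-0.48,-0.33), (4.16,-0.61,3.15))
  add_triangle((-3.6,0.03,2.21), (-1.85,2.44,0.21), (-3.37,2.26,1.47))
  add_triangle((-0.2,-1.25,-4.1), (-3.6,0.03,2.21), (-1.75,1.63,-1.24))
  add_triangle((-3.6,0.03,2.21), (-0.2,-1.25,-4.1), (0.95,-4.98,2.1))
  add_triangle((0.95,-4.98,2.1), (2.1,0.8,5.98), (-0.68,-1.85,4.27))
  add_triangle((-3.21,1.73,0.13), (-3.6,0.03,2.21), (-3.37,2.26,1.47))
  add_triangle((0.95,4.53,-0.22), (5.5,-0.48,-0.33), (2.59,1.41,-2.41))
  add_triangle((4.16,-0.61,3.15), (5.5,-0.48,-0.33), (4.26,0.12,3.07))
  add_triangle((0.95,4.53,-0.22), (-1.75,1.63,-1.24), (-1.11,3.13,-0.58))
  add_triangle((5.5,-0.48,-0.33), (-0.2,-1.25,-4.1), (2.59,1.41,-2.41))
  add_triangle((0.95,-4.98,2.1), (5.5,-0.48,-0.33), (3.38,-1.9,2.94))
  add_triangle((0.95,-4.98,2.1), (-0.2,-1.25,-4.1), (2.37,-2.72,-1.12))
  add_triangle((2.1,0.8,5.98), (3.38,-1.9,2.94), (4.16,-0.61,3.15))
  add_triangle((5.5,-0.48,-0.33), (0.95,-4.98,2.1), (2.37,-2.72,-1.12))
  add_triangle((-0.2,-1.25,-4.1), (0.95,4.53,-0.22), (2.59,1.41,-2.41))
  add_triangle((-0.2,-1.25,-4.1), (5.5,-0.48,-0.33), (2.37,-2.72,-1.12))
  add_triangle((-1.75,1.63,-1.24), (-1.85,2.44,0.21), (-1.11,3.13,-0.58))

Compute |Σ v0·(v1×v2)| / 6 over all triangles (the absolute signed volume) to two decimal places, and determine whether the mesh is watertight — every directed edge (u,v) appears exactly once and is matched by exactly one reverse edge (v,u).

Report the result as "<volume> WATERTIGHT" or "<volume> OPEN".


199.69 OPEN

Per-triangle v0·(v1×v2)/6:
  t1: +3.0488
  t2: +1.2012
  t3: +6.6256
  t4: +11.8234
  t5: +0.2449
  t6: +0.9080
  t7: +0.8025
  t8: +0.8791
  t9: +8.5057
  t10: +25.9661
  t11: +0.9974
  t12: +0.5811
  t13: +9.9832
  t14: +19.6140
  t15: +4.2903
  t16: -0.3685
  t17: +5.8310
  t18: +14.6127
  t19: +11.9409
  t20: +1.8529
  t21: +9.2891
  t22: +2.2853
  t23: +0.8722
  t24: +8.7862
  t25: +10.9345
  t26: +7.9342
  t27: +4.5668
  t28: +9.3585
  t29: +7.0973
  t30: +8.3369
  t31: +0.8866
Σ = +199.6879 → |volume| = 199.69

Directed edges: 93 total; 3 unmatched, e.g. (-1.85,2.44,0.21)→(-3.21,1.73,0.13) → open.


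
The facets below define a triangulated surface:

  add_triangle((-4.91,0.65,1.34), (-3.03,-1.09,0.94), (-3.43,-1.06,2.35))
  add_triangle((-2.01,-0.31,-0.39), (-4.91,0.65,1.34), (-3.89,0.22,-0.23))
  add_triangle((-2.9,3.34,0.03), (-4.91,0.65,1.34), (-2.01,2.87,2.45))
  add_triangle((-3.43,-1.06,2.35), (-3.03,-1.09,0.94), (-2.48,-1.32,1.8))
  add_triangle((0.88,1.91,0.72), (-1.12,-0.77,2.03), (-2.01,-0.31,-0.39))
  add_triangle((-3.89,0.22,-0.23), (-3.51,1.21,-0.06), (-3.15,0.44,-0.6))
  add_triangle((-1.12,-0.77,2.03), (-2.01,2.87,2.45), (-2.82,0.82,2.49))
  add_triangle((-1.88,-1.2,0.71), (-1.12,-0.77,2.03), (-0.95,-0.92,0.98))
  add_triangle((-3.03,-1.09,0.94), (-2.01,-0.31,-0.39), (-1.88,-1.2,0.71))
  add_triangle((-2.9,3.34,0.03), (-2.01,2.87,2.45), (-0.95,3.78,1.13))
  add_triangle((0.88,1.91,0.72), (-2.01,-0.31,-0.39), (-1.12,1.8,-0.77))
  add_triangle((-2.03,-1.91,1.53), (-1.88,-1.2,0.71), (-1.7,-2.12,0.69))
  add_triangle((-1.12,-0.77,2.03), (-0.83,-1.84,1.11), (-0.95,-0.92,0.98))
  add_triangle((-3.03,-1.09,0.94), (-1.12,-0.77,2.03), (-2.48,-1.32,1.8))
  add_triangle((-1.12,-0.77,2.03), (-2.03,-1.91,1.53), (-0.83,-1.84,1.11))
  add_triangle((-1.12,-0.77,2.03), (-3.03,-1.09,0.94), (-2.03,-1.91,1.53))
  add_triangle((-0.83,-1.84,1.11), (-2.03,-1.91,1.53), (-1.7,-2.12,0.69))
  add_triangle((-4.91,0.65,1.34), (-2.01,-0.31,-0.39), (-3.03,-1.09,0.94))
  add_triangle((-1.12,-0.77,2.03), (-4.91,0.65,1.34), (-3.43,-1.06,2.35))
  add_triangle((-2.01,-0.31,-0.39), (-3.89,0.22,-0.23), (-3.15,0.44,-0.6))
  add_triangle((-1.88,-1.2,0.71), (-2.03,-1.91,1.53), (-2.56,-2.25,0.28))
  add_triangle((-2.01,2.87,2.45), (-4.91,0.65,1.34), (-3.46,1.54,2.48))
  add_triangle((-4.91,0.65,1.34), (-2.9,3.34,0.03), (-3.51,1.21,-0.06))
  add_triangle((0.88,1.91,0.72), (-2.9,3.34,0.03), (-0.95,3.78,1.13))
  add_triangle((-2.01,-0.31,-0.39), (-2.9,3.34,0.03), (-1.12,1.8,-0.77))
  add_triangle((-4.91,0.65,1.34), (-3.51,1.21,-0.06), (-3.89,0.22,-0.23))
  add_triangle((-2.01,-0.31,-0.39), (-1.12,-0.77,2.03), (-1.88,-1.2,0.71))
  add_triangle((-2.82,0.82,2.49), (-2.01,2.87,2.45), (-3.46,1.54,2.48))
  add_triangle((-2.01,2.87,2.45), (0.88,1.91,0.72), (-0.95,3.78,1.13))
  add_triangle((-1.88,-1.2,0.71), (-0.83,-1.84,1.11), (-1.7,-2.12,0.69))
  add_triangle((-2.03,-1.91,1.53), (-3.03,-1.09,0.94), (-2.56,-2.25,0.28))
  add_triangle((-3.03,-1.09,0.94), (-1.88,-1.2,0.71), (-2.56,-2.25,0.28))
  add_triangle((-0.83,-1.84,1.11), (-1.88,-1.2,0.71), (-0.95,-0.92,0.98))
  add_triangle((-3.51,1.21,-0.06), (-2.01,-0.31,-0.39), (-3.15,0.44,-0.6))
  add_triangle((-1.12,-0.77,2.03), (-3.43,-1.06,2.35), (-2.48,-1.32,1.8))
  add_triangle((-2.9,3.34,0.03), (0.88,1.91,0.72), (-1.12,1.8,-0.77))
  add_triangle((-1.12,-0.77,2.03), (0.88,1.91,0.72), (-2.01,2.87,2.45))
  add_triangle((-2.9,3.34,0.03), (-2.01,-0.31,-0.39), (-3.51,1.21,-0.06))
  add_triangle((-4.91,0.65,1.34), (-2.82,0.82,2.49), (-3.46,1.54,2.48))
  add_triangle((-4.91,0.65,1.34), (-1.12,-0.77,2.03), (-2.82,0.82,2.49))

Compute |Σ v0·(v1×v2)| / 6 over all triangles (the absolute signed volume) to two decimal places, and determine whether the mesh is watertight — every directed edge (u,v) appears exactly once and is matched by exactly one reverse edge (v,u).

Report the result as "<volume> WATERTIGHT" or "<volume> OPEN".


30.15 WATERTIGHT

Per-triangle v0·(v1×v2)/6:
  t1: +1.5852
  t2: +0.3824
  t3: +6.2223
  t4: +0.3683
  t5: -1.4457
  t6: +0.2964
  t7: +1.4660
  t8: -0.1472
  t9: +0.2416
  t10: +2.8530
  t11: -0.6915
  t12: +0.2383
  t13: -0.1561
  t14: -0.1725
  t15: +0.4714
  t16: +0.8355
  t17: +0.2972
  t18: +1.1986
  t19: +1.0740
  t20: +0.1597
  t21: -0.2795
  t22: +1.5889
  t23: +1.9980
  t24: +0.6363
  t25: +1.0929
  t26: +1.0335
  t27: -0.4701
  t28: +0.7872
  t29: +1.4851
  t30: -0.2386
  t31: +0.9106
  t32: -0.2211
  t33: -0.1768
  t34: -0.1860
  t35: +0.3751
  t36: +1.2842
  t37: +2.1280
  t38: +0.4402
  t39: +0.9619
  t40: +1.9231
Σ = +30.1498 → |volume| = 30.15

Directed edges: 120 total, each appears once with its reverse present → watertight.


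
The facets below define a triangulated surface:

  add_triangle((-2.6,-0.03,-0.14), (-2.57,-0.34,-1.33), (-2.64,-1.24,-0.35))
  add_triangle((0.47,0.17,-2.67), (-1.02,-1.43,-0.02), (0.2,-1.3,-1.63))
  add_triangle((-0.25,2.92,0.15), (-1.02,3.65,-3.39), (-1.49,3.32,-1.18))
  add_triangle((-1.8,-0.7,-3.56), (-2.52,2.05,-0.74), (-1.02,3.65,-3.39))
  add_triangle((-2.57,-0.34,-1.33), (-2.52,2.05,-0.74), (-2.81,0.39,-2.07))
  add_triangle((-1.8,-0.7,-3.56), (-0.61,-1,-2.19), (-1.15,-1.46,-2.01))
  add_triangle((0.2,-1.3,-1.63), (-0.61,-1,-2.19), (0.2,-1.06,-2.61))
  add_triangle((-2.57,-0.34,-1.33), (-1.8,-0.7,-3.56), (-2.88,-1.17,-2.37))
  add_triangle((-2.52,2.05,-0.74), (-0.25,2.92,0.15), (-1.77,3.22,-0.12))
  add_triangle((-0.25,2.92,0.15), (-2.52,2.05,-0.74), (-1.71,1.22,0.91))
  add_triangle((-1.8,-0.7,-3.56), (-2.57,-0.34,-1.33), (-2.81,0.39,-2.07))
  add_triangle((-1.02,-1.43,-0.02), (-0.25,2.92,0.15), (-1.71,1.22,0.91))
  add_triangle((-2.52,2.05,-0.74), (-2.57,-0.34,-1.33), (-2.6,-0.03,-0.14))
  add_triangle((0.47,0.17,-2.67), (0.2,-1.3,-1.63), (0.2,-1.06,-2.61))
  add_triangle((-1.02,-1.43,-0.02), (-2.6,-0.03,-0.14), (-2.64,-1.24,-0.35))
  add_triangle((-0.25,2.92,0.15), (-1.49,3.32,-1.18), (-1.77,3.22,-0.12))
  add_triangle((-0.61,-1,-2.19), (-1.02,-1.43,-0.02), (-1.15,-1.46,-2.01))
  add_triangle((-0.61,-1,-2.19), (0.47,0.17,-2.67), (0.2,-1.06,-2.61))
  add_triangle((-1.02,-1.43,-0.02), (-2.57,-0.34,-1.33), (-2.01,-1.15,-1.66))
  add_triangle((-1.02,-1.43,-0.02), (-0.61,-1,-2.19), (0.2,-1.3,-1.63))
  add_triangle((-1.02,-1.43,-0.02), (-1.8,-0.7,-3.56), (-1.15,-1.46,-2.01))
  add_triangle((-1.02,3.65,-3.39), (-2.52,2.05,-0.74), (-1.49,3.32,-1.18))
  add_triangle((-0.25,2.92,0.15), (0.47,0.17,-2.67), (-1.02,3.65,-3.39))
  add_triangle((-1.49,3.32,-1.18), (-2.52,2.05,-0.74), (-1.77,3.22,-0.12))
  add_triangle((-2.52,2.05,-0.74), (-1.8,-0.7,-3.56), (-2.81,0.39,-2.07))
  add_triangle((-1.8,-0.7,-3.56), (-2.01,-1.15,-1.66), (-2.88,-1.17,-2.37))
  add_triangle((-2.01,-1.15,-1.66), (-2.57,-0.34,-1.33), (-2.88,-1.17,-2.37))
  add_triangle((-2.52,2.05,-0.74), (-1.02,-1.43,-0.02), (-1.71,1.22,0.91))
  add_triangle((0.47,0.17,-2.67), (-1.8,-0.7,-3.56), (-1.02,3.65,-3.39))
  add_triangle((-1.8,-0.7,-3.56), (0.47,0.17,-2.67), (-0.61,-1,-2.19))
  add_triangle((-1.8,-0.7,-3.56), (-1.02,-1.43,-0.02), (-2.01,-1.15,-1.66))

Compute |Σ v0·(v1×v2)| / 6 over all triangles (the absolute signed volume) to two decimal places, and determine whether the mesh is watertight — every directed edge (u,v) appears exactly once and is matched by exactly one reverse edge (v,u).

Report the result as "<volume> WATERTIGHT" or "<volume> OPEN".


29.68 OPEN

Per-triangle v0·(v1×v2)/6:
  t1: +0.5966
  t2: -0.5840
  t3: +1.6343
  t4: +6.4000
  t5: +0.8127
  t6: +0.3594
  t7: +0.2195
  t8: +0.7143
  t9: -0.2891
  t10: +1.6273
  t11: +0.9795
  t12: -0.4293
  t13: +1.1548
  t14: +0.1146
  t15: +0.1460
  t16: +0.8147
  t17: +0.1053
  t18: +0.4116
  t19: +0.5361
  t20: +0.5449
  t21: +0.5249
  t22: +1.8566
  t23: +1.7660
  t24: +0.9090
  t25: +1.2823
  t26: +0.3328
  t27: +0.1236
  t28: +1.3202
  t29: +4.3751
  t30: +0.8199
  t31: +0.4970
Σ = +29.6767 → |volume| = 29.68

Directed edges: 93 total; 9 unmatched, e.g. (-2.57,-0.34,-1.33)→(-2.64,-1.24,-0.35) → open.


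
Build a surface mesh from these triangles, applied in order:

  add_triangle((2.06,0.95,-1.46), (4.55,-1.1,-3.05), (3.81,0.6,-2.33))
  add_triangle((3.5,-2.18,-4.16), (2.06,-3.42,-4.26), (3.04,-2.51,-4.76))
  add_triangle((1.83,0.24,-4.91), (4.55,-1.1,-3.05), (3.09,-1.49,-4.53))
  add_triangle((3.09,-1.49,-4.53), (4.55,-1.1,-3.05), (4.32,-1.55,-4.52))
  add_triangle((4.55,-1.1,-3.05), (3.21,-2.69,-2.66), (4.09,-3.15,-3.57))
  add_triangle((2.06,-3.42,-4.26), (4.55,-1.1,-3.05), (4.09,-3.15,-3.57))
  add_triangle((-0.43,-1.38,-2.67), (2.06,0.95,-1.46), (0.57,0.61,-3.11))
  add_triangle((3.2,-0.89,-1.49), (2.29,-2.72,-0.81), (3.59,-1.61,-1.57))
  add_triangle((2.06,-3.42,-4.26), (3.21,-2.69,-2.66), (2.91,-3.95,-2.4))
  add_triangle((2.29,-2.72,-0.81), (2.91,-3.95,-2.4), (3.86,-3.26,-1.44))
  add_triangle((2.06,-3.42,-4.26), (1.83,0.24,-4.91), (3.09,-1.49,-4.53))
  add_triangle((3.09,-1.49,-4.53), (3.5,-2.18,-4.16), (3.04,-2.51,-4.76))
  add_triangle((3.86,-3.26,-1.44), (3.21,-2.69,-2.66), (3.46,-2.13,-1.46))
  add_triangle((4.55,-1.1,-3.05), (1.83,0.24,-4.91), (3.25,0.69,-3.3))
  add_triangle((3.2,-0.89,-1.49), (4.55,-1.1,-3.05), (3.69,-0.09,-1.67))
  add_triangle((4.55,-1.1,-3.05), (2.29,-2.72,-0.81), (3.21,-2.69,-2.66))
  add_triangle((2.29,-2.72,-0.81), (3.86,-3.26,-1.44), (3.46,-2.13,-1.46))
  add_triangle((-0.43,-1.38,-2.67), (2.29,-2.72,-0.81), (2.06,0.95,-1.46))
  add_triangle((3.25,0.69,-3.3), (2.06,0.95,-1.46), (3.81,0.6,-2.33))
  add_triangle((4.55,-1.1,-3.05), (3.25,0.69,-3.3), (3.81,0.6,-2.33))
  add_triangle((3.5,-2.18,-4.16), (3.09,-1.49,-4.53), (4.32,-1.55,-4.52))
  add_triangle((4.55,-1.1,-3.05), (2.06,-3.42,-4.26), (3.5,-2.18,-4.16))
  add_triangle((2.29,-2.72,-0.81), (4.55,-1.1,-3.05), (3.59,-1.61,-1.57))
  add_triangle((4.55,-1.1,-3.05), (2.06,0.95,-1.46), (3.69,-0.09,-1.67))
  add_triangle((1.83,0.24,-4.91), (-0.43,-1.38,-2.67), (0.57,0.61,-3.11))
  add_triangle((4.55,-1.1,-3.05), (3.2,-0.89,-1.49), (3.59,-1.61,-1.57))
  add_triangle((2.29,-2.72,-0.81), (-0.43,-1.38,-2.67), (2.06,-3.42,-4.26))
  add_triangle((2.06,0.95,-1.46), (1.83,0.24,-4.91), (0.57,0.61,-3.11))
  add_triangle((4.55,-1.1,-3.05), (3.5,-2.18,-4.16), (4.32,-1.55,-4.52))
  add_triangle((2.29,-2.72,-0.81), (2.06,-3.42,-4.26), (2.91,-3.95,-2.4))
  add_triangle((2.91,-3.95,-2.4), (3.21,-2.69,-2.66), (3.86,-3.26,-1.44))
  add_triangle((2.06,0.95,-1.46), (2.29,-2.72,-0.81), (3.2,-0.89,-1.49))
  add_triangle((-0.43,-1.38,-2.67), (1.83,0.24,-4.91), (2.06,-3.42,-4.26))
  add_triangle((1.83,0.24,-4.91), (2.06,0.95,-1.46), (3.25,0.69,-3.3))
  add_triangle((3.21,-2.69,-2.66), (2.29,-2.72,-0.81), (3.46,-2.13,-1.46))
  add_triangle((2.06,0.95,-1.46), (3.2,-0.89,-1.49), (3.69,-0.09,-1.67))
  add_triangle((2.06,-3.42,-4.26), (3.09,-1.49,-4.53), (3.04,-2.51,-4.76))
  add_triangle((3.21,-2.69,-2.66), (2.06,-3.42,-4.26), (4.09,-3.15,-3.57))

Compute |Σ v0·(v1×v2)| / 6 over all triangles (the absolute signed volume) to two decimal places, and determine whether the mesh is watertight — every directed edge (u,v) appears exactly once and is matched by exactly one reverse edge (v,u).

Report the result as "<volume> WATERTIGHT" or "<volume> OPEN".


31.65 WATERTIGHT

Per-triangle v0·(v1×v2)/6:
  t1: -0.3372
  t2: +0.7780
  t3: +3.3476
  t4: +0.0276
  t5: +0.3693
  t6: +2.8831
  t7: -1.4524
  t8: -0.0293
  t9: +2.0747
  t10: +0.7071
  t11: +3.5002
  t12: +0.5991
  t13: +0.7430
  t14: +3.5416
  t15: +0.4693
  t16: +1.8873
  t17: -0.0630
  t18: -4.1865
  t19: +0.4987
  t20: +1.5442
  t21: +0.7263
  t22: +1.1070
  t23: +0.9662
  t24: +0.9305
  t25: +1.2623
  t26: +0.2948
  t27: +1.5001
  t28: +0.9917
  t29: +0.9474
  t30: -0.1561
  t31: +1.4219
  t32: -0.3482
  t33: +4.8151
  t34: +0.7966
  t35: -1.0508
  t36: -0.2892
  t37: +0.2877
  t38: +0.5428
Σ = +31.6486 → |volume| = 31.65

Directed edges: 114 total, each appears once with its reverse present → watertight.


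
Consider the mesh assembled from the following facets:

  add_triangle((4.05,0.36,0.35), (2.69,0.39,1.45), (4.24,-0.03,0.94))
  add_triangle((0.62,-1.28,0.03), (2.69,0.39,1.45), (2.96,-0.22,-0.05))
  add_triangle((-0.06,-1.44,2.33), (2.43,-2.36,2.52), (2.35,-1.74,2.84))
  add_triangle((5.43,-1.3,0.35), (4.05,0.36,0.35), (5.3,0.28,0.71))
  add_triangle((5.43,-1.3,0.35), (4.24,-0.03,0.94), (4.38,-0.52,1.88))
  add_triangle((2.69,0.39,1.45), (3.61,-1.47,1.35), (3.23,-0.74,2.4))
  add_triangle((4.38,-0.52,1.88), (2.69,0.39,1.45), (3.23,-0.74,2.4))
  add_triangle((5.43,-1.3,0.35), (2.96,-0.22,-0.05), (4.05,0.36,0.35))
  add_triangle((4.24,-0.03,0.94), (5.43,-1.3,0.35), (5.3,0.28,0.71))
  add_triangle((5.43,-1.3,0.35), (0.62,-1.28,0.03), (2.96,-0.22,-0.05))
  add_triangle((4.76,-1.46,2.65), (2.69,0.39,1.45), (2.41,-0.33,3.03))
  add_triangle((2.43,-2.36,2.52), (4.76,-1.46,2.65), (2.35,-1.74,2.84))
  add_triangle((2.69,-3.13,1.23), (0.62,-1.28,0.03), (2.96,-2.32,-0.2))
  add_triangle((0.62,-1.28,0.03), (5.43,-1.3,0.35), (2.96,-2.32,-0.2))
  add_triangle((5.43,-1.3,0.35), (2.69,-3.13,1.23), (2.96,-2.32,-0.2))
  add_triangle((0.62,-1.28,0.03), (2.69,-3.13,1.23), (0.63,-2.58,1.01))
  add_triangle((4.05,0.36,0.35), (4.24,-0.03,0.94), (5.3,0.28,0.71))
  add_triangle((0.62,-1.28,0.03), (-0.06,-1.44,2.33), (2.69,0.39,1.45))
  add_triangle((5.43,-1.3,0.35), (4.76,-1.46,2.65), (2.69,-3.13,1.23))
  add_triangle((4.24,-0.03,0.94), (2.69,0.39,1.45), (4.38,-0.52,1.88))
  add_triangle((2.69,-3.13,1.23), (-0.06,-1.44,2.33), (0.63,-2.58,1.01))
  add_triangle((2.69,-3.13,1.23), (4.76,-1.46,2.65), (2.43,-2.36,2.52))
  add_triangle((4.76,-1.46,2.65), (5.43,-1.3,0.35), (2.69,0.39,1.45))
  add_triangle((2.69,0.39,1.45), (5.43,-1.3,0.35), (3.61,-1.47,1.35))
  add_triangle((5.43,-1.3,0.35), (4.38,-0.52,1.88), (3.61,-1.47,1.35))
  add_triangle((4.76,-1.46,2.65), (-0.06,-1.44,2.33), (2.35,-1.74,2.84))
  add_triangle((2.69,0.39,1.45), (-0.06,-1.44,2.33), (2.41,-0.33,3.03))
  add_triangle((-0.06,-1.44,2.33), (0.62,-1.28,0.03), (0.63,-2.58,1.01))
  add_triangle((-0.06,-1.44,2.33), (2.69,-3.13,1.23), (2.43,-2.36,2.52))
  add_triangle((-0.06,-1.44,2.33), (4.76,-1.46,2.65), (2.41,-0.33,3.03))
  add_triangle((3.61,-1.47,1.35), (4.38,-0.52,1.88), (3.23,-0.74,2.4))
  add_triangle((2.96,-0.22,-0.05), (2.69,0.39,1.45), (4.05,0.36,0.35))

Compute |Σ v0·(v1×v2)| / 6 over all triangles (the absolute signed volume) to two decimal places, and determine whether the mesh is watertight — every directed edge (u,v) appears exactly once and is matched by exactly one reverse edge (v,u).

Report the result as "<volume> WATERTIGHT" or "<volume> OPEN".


Per-triangle v0·(v1×v2)/6:
  t1: +0.3928
  t2: -0.9221
  t3: +0.7699
  t4: +0.3186
  t5: +1.1054
  t6: -0.9117
  t7: +0.6018
  t8: +0.3291
  t9: +0.6061
  t10: +0.2510
  t11: +1.6429
  t12: +1.0183
  t13: +0.5168
  t14: -0.3857
  t15: +2.4200
  t16: +0.3907
  t17: +0.0048
  t18: -1.6461
  t19: +4.9654
  t20: +0.5577
  t21: +1.4634
  t22: +2.4770
  t23: +2.5629
  t24: -1.7454
  t25: +1.4103
  t26: +0.1388
  t27: -0.3912
  t28: -0.1501
  t29: +1.4478
  t30: +2.7206
  t31: +0.8225
  t32: -0.3659
Σ = +22.4165 → |volume| = 22.42

Directed edges: 96 total, each appears once with its reverse present → watertight.

22.42 WATERTIGHT


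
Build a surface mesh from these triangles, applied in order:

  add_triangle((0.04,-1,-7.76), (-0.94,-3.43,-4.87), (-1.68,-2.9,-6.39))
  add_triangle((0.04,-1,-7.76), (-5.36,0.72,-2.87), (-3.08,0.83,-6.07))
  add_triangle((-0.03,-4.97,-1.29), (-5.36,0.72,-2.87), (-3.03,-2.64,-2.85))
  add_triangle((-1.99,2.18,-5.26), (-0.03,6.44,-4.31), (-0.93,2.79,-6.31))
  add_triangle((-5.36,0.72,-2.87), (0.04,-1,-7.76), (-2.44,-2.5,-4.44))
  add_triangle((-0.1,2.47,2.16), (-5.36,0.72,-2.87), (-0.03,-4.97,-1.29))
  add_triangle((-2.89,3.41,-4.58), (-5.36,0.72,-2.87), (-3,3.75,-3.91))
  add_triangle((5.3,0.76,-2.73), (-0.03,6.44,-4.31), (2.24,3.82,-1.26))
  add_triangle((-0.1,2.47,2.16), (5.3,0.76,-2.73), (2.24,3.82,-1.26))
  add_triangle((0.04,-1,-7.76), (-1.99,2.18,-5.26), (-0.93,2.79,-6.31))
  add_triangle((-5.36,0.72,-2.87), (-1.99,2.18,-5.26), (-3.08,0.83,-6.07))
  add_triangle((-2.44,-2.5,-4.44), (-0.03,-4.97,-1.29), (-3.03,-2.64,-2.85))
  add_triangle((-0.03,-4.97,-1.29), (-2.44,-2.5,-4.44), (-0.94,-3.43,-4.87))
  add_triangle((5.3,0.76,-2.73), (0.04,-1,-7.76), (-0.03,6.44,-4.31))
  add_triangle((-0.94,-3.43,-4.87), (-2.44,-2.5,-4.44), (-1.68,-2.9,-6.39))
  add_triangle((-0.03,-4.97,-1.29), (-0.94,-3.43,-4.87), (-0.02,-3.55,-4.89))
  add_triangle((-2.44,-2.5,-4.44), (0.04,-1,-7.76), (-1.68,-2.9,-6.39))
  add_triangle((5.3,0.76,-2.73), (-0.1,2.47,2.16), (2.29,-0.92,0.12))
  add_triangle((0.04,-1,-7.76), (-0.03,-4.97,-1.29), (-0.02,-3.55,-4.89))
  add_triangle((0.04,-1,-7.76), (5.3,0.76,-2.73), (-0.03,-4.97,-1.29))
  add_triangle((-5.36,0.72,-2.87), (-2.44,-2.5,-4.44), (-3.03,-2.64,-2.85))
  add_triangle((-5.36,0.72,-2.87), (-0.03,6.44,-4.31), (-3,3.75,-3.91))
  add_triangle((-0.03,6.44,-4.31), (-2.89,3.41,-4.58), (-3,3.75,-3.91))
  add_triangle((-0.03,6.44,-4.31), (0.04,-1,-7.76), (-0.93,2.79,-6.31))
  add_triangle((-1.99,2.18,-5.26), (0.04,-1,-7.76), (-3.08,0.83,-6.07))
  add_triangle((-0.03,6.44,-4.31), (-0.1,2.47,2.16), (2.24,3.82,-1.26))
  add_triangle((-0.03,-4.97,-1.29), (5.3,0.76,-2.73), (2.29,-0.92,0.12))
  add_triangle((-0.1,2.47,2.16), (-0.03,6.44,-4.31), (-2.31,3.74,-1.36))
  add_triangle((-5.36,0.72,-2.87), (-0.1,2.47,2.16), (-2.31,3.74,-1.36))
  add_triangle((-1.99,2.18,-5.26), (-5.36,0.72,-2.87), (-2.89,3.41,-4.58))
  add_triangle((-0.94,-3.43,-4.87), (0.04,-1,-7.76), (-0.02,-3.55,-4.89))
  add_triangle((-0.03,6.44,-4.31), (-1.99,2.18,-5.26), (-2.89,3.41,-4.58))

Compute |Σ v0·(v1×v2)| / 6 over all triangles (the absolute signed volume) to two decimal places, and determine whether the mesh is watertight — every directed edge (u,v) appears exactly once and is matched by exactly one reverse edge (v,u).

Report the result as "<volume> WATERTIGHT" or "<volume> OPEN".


253.59 OPEN

Per-triangle v0·(v1×v2)/6:
  t1: +3.6165
  t2: +6.8217
  t3: +1.9871
  t4: +5.6999
  t5: +16.8727
  t6: +7.0401
  t7: +2.8487
  t8: +12.7638
  t9: +6.7495
  t10: +5.8423
  t11: +5.9939
  t12: +5.1168
  t13: +5.1069
  t14: +47.8990
  t15: +1.8292
  t16: +3.0267
  t17: +2.3436
  t18: +5.1770
  t19: +0.1425
  t20: +32.7881
  t21: +5.4283
  t22: +0.4059
  t23: +3.0362
  t24: +8.4650
  t25: +7.2938
  t26: +9.3636
  t27: +7.1399
  t28: +9.2742
  t29: +7.0522
  t30: +6.1412
  t31: +3.4807
  t32: +6.8427
Σ = +253.5898 → |volume| = 253.59

Directed edges: 96 total; 6 unmatched, e.g. (-0.03,-4.97,-1.29)→(-0.1,2.47,2.16) → open.


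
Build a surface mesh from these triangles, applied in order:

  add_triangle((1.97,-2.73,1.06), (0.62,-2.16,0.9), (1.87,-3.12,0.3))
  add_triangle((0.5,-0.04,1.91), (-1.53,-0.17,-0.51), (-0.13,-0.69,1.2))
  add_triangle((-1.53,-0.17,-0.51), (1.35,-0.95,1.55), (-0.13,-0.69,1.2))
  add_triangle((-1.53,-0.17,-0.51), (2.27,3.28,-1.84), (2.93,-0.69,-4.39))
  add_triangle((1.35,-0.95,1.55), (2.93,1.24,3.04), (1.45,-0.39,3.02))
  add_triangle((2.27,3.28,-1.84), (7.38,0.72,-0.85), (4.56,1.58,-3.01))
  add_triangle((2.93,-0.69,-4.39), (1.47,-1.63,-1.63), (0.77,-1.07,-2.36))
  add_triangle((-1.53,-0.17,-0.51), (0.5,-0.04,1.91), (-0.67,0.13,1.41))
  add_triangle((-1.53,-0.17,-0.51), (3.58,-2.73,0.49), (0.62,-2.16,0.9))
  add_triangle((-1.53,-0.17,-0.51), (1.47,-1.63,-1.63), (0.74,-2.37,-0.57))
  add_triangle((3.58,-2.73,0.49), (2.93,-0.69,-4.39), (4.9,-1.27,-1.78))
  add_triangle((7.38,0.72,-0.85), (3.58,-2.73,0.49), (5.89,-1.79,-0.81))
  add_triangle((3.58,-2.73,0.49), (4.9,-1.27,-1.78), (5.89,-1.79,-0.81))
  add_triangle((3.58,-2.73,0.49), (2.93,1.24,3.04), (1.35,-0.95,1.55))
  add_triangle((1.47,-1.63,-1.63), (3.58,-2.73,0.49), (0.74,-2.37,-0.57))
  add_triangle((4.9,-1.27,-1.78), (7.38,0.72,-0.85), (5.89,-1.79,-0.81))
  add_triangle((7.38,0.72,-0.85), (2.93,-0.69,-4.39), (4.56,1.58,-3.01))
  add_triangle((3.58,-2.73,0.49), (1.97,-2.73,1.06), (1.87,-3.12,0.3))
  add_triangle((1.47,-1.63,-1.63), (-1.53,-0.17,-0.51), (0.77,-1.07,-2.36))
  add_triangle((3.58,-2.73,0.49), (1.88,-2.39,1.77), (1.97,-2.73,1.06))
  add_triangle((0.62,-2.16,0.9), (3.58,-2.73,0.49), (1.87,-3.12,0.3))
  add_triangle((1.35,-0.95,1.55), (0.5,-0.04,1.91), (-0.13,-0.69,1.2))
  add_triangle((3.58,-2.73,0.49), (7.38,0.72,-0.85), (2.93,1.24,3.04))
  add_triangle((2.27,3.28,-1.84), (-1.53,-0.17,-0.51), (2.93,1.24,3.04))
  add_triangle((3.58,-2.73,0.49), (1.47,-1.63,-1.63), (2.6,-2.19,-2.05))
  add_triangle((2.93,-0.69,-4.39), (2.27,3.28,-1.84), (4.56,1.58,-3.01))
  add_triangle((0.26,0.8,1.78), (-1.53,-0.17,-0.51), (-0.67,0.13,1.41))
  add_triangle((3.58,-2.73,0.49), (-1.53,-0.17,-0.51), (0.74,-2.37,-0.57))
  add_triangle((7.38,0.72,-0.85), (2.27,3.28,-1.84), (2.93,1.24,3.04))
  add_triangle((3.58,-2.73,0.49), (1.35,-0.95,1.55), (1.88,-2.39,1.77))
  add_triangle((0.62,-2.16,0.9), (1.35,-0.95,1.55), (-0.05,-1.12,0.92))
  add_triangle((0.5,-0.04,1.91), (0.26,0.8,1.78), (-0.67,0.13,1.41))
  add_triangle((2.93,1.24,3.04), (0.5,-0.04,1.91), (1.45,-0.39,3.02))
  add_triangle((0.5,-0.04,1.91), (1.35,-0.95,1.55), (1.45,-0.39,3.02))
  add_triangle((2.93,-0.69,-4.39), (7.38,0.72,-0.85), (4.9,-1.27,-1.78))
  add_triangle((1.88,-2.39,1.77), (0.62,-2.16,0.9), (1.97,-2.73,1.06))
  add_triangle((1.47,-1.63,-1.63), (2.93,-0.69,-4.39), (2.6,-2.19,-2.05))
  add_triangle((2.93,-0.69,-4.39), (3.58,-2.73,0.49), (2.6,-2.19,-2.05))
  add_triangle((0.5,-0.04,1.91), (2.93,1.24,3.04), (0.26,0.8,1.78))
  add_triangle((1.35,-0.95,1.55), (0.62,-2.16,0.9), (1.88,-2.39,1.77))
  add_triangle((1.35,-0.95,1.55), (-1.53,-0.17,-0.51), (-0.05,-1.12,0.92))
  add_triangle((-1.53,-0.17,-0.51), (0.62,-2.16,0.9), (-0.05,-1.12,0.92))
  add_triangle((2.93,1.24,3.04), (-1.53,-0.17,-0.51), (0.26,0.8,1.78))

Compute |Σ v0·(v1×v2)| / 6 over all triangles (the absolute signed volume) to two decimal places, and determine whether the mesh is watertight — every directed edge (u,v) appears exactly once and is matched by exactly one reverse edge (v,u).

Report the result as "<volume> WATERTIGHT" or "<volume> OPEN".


95.34 OPEN

Per-triangle v0·(v1×v2)/6:
  t1: +0.3999
  t2: +0.2700
  t3: +0.1593
  t4: +4.8160
  t5: +1.0528
  t6: +7.1438
  t7: +1.0047
  t8: +0.1307
  t9: +0.9527
  t10: +0.9522
  t11: +4.7930
  t12: +3.1229
  t13: +1.5717
  t14: +2.7050
  t15: +1.7691
  t16: +3.2527
  t17: +8.6406
  t18: +0.7666
  t19: +0.5719
  t20: +0.6571
  t21: -0.7796
  t22: +0.3296
  t23: +13.8511
  t24: +2.1986
  t25: +0.5042
  t26: +5.0968
  t27: +0.2329
  t28: +0.2116
  t29: +14.5586
  t30: +0.8508
  t31: +0.3302
  t32: +0.2665
  t33: +0.4957
  t34: +0.0944
  t35: +7.2542
  t36: +0.3640
  t37: +0.7160
  t38: +2.8095
  t39: +0.6543
  t40: +0.1959
  t41: +0.0499
  t42: +0.3353
  t43: -0.0109
Σ = +95.3421 → |volume| = 95.34

Directed edges: 129 total; 3 unmatched, e.g. (2.93,-0.69,-4.39)→(-1.53,-0.17,-0.51) → open.


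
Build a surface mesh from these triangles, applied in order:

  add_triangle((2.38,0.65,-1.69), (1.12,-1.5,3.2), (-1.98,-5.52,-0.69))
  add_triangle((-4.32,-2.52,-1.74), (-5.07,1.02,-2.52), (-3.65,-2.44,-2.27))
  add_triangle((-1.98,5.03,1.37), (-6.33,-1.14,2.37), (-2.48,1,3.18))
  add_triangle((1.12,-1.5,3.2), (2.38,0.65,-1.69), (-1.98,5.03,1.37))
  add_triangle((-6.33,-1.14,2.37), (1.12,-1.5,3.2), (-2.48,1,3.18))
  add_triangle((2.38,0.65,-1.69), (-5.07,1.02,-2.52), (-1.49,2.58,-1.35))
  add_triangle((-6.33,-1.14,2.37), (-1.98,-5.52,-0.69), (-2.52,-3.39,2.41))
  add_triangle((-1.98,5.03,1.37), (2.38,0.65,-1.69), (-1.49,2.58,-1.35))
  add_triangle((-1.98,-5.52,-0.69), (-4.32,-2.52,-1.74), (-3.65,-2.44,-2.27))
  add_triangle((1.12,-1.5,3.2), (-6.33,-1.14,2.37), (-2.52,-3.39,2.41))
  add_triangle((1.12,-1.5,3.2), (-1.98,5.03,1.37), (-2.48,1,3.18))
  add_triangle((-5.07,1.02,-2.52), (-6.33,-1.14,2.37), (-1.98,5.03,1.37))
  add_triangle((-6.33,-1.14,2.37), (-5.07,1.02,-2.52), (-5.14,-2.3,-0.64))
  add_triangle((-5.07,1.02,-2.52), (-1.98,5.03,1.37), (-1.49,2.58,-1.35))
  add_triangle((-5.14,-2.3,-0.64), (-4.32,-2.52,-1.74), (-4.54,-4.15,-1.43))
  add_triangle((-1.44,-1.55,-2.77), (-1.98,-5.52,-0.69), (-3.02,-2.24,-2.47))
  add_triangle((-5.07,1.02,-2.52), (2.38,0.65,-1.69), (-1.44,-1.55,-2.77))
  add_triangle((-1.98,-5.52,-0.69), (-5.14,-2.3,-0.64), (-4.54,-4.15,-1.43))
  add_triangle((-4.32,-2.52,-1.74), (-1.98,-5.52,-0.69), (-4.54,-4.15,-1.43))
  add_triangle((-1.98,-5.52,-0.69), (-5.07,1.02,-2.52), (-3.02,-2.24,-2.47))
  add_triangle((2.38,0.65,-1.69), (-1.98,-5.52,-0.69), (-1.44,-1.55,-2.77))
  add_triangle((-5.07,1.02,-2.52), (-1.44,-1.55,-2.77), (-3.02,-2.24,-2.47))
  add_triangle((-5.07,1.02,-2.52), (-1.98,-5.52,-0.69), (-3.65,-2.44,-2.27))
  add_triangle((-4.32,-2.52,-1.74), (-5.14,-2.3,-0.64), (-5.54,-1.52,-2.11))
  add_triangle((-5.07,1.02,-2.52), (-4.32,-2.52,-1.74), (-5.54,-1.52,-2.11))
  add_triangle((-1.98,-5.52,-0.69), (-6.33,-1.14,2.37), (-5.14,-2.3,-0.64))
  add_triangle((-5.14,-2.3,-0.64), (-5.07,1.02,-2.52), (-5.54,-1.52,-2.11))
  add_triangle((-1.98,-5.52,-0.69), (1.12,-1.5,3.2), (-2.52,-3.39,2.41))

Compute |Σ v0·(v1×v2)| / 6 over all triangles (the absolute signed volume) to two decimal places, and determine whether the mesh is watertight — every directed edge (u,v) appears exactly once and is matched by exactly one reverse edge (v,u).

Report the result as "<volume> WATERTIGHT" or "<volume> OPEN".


181.54 WATERTIGHT

Per-triangle v0·(v1×v2)/6:
  t1: +9.3925
  t2: +2.3976
  t3: +11.8353
  t4: +8.8028
  t5: +9.5659
  t6: +4.9543
  t7: +12.4223
  t8: +5.2785
  t9: +2.5379
  t10: +8.5786
  t11: +7.6024
  t12: +26.3903
  t13: +11.6360
  t14: +6.9210
  t15: +1.7468
  t16: +3.4724
  t17: +6.4256
  t18: +2.6279
  t19: +1.1365
  t20: +5.5534
  t21: +6.5289
  t22: +3.4367
  t23: -3.0684
  t24: +1.7016
  t25: +0.9366
  t26: +11.8943
  t27: +2.4495
  t28: +8.3866
Σ = +181.5439 → |volume| = 181.54

Directed edges: 84 total, each appears once with its reverse present → watertight.


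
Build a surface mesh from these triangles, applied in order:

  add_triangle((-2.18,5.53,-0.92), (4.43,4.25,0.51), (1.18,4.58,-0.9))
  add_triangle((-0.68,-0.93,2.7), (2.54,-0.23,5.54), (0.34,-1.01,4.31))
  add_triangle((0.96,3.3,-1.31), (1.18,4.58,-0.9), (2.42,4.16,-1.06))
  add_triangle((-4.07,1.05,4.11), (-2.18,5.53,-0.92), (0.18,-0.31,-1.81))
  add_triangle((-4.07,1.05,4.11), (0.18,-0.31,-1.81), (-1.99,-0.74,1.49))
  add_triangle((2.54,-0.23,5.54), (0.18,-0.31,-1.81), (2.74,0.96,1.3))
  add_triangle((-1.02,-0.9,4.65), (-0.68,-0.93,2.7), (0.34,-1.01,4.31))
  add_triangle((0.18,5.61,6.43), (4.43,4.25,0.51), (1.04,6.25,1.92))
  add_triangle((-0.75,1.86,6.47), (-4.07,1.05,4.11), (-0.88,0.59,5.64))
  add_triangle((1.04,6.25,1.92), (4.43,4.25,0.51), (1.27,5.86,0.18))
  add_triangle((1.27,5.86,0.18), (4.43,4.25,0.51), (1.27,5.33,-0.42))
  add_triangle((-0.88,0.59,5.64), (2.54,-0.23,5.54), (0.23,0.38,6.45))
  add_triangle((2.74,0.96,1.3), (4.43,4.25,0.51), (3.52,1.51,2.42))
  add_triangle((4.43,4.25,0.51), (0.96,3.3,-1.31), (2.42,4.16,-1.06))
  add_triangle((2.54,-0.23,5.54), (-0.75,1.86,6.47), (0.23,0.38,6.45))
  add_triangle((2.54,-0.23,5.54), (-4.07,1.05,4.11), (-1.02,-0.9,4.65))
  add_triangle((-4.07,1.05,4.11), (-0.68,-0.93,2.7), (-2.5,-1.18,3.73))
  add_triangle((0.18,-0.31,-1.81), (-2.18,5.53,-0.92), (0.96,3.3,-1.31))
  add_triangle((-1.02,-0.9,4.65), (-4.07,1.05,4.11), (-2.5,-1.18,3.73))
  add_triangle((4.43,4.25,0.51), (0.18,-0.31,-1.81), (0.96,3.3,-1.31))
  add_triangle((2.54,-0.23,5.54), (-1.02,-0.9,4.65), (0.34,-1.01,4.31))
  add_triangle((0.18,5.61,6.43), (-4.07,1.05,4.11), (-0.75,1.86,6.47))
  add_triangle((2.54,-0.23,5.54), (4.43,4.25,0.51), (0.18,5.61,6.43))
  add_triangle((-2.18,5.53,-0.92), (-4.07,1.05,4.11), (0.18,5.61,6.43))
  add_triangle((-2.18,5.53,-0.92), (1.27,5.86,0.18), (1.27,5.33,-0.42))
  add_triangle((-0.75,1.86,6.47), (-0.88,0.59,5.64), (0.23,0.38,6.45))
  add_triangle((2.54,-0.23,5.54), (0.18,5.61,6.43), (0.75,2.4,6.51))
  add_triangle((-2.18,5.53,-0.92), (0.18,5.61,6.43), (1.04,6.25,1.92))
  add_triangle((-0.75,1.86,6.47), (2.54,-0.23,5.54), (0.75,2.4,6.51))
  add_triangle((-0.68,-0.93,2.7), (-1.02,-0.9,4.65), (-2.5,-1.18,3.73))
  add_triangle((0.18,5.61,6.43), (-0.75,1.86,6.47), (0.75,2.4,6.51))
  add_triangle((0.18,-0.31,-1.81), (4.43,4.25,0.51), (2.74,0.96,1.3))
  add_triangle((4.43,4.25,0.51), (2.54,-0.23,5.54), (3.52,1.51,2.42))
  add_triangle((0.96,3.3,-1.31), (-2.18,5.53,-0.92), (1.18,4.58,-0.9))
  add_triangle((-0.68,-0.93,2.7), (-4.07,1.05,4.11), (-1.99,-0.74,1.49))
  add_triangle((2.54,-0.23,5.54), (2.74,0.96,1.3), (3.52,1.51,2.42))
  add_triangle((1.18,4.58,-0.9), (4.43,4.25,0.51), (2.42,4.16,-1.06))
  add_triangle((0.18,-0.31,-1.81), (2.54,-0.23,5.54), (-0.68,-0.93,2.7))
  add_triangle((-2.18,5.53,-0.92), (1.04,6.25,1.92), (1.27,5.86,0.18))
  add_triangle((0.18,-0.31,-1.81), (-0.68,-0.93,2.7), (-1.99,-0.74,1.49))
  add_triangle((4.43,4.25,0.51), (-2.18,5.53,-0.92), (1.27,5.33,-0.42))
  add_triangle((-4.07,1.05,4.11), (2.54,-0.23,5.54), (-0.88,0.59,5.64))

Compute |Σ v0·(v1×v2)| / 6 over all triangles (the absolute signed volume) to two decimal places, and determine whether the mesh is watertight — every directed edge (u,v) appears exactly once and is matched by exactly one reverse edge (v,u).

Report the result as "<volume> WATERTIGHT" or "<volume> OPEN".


Per-triangle v0·(v1×v2)/6:
  t1: +4.1257
  t2: -0.2361
  t3: +0.6605
  t4: +6.0447
  t5: +1.2915
  t6: +1.7079
  t7: +0.4178
  t8: +17.6274
  t9: +3.9646
  t10: +6.0386
  t11: +2.0430
  t12: -0.0023
  t13: +1.1251
  t14: -0.4232
  t15: +3.1373
  t16: +7.4391
  t17: -1.5885
  t18: +3.8386
  t19: +3.5302
  t20: +3.7219
  t21: +1.3507
  t22: +14.4448
  t23: +33.6865
  t24: +34.2563
  t25: +2.0483
  t26: +1.4470
  t27: +5.3017
  t28: +17.2549
  t29: +4.7708
  t30: +0.4999
  t31: +5.5757
  t32: +2.6064
  t33: +3.2665
  t34: +1.8063
  t35: +2.1013
  t36: +0.9313
  t37: +2.0018
  t38: +1.4447
  t39: +6.0367
  t40: +0.6501
  t41: -1.1551
  t42: +0.6249
Σ = +205.4151 → |volume| = 205.42

Directed edges: 126 total, each appears once with its reverse present → watertight.

205.42 WATERTIGHT


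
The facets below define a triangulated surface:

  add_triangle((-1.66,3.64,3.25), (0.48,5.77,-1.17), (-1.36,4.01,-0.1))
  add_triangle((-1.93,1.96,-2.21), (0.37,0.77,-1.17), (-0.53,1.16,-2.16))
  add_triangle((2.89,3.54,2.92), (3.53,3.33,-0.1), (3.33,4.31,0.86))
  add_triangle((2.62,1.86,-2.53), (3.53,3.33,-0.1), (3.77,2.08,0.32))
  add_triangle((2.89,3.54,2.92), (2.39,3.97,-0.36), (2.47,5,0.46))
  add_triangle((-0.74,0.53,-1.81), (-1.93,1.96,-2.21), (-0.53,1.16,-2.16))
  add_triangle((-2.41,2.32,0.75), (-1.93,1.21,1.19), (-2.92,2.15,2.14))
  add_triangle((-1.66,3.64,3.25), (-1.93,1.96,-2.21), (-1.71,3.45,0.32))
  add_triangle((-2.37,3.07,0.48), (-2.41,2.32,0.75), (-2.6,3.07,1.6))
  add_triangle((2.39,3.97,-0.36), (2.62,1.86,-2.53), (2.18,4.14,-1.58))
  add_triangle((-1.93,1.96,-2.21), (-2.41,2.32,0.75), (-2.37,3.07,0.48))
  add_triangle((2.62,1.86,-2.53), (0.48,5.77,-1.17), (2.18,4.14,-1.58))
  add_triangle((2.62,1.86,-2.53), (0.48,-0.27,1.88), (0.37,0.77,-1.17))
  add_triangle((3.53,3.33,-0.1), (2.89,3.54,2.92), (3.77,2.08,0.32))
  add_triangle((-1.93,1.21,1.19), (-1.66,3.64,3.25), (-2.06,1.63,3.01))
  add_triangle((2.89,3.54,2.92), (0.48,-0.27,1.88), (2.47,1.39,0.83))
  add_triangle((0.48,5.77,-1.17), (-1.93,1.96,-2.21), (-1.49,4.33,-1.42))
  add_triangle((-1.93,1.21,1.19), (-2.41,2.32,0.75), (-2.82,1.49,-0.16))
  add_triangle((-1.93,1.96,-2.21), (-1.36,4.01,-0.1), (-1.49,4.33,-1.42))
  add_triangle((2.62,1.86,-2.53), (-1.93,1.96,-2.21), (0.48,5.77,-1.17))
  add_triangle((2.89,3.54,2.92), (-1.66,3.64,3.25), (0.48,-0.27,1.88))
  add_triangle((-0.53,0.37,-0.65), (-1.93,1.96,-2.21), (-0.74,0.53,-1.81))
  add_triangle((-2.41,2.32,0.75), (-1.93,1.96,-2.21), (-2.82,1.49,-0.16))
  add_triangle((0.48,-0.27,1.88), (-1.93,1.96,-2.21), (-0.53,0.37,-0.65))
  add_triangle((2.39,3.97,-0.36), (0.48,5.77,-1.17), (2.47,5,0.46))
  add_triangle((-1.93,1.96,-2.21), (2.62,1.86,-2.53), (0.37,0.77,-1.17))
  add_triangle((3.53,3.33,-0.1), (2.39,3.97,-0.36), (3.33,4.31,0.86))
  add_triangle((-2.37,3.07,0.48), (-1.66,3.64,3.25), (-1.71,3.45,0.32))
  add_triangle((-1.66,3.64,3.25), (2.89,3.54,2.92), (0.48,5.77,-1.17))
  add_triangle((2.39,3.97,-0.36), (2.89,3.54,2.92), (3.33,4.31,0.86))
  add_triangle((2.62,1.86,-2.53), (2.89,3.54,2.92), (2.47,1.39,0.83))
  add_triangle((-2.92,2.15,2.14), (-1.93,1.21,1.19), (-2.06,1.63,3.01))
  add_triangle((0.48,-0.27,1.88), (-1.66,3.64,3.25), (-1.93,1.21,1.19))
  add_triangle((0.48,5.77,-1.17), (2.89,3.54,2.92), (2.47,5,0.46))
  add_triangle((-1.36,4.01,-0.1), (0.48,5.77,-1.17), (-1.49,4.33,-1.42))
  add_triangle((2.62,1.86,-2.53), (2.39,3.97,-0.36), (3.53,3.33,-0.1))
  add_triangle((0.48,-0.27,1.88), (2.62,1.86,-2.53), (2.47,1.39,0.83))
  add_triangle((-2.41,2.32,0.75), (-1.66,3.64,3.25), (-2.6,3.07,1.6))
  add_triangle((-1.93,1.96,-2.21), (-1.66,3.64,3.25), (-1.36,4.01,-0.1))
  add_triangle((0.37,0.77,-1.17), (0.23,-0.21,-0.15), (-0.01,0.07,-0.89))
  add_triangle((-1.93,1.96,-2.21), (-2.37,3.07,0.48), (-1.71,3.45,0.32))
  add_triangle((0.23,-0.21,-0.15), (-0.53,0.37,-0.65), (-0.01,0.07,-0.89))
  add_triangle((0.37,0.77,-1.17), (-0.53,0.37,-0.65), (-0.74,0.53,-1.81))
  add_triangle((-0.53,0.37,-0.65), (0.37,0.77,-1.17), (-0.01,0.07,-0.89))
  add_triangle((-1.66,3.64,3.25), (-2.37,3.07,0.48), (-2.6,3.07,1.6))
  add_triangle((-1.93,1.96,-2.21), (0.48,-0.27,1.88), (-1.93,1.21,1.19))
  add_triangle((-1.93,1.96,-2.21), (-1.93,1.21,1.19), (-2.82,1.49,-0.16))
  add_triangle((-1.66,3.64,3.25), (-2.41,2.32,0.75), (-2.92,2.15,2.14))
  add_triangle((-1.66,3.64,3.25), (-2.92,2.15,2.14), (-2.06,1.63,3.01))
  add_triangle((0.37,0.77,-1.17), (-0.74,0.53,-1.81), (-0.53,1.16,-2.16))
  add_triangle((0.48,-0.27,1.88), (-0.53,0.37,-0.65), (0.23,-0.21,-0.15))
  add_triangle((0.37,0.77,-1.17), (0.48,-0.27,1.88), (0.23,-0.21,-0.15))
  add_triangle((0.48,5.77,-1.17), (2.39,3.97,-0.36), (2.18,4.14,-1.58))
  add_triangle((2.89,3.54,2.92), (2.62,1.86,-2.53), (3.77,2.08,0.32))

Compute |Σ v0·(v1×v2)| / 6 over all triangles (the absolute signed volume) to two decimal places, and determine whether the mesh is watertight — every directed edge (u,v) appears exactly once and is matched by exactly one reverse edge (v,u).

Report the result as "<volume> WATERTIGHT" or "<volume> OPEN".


Per-triangle v0·(v1×v2)/6:
  t1: +5.1492
  t2: +0.2537
  t3: +1.6071
  t4: +2.2867
  t5: +1.6168
  t6: +0.3032
  t7: +0.1640
  t8: -1.4069
  t9: +0.3091
  t10: +1.6838
  t11: +0.8796
  t12: +2.0447
  t13: -0.3024
  t14: +2.8118
  t15: -1.2123
  t16: +1.7873
  t17: +2.1341
  t18: +0.5600
  t19: +1.0785
  t20: +8.6304
  t21: +5.8483
  t22: +0.0490
  t23: +1.4251
  t24: +0.0690
  t25: +2.0404
  t26: +0.2794
  t27: +1.1641
  t28: +1.4368
  t29: +16.8210
  t30: +0.9488
  t31: +2.9960
  t32: +0.1417
  t33: +1.7972
  t34: +3.5070
  t35: +2.1516
  t36: +2.5836
  t37: +0.4855
  t38: -0.0260
  t39: +3.4396
  t40: +0.0359
  t41: +1.2743
  t42: +0.0062
  t43: -0.0801
  t44: +0.0707
  t45: +0.9745
  t46: -0.5588
  t47: -0.7621
  t48: +1.7356
  t49: +1.6532
  t50: +0.0895
  t51: +0.0032
  t52: +0.0991
  t53: +2.2524
  t54: -4.0612
Σ = +80.2689 → |volume| = 80.27

Directed edges: 162 total, each appears once with its reverse present → watertight.

80.27 WATERTIGHT
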